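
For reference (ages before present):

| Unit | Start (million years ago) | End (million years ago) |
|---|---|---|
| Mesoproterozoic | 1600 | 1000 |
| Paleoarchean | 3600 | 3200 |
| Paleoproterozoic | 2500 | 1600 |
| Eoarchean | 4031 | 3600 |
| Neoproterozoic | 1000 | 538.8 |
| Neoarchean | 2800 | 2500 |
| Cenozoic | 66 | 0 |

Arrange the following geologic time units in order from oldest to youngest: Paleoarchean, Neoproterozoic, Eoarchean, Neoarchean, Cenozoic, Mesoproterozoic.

Eoarchean, Paleoarchean, Neoarchean, Mesoproterozoic, Neoproterozoic, Cenozoic

The oldest of these is Eoarchean (starts 4031 Ma) and the youngest is Cenozoic (ends 0 Ma).
In between, by decreasing start age: Paleoarchean (3600), Neoarchean (2800), Mesoproterozoic (1600), Neoproterozoic (1000).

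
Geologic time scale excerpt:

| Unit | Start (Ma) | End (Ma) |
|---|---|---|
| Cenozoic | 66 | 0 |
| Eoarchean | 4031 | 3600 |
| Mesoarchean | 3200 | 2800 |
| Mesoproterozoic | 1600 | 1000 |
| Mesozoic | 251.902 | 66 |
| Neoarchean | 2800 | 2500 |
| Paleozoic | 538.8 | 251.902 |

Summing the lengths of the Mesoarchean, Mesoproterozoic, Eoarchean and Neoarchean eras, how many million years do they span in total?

1731 million years

Each duration: Mesoarchean = 400; Mesoproterozoic = 600; Eoarchean = 431; Neoarchean = 300.
Sum: 400 + 600 + 431 + 300 = 1731 Myr.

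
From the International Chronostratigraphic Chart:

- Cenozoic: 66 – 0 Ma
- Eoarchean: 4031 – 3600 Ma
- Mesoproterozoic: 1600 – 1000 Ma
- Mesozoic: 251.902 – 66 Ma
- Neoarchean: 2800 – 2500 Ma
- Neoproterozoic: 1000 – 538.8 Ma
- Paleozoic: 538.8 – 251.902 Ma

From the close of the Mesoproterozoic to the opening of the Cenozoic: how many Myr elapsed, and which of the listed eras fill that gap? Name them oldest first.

The Mesoproterozoic closes at 1000 Ma and the Cenozoic opens at 66 Ma, so the interval is 1000 − 66 = 934 Myr.
An era fits inside if it starts at or after 1000 Ma and ends at or before 66 Ma; oldest first that gives Neoproterozoic, Paleozoic, Mesozoic.

934 million years; Neoproterozoic, Paleozoic, Mesozoic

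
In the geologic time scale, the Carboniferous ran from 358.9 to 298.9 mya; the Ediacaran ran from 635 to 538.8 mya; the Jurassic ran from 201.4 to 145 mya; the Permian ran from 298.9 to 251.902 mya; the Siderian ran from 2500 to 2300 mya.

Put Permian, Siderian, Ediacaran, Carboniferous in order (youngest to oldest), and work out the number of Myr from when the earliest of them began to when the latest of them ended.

Permian → Carboniferous → Ediacaran → Siderian; total span 2248.098 Myr

Start ages (Ma): Siderian 2500, Ediacaran 635, Carboniferous 358.9, Permian 298.9.
Ordered youngest to oldest: Permian, Carboniferous, Ediacaran, Siderian.
Span = 2500 − 251.902 = 2248.098 Myr.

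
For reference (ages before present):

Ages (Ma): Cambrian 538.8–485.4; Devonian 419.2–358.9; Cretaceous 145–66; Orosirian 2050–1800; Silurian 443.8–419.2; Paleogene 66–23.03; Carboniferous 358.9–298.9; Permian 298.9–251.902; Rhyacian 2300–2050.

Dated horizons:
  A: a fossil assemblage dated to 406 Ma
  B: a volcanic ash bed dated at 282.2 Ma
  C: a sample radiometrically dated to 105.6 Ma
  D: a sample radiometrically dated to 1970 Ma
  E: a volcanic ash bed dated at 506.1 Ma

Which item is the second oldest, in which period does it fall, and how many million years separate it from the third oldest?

Sorted oldest-first by Ma: D (1970), E (506.1), A (406), B (282.2), C (105.6).
The second oldest is E at 506.1 Ma, which lies in 538.8–485.4 Ma: the Cambrian.
The third oldest is A at 406 Ma; separation = |506.1 − 406| = 100.1 Myr.

E, in the Cambrian; 100.1 million years to A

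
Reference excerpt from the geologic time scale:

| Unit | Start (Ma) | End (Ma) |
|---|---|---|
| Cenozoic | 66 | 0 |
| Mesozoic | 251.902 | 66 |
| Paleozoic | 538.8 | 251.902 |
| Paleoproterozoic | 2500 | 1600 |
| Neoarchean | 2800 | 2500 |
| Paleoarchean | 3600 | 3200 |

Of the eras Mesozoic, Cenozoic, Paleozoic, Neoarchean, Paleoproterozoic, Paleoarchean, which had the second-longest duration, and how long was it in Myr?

Paleoarchean, 400 million years

Durations: Mesozoic 185.902; Cenozoic 66; Paleozoic 286.898; Neoarchean 300; Paleoproterozoic 900; Paleoarchean 400 Myr.
Sorted longest-first: Paleoproterozoic (900), Paleoarchean (400), Neoarchean (300), Paleozoic (286.898), Mesozoic (185.902), Cenozoic (66).
The second longest is Paleoarchean at 400 Myr.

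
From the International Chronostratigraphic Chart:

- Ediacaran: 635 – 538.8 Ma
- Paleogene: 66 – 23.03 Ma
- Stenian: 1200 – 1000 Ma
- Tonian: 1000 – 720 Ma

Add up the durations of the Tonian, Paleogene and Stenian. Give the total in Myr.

Duration is start − end for each: (1000 − 720) + (66 − 23.03) + (1200 − 1000).
That is 280 + 42.97 + 200, which totals 522.97 million years.

522.97 million years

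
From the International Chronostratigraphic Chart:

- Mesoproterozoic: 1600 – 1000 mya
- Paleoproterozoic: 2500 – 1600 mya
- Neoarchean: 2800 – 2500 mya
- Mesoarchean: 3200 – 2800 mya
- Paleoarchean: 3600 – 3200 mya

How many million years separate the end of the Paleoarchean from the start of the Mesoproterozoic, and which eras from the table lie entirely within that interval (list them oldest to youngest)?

1600 million years; Mesoarchean, Neoarchean, Paleoproterozoic

End of Paleoarchean = 3200 Ma; start of Mesoproterozoic = 1600 Ma.
Gap = 3200 − 1600 = 1600 Myr.
Eras wholly inside 3200–1600 Ma: Mesoarchean (3200–2800), Neoarchean (2800–2500), Paleoproterozoic (2500–1600).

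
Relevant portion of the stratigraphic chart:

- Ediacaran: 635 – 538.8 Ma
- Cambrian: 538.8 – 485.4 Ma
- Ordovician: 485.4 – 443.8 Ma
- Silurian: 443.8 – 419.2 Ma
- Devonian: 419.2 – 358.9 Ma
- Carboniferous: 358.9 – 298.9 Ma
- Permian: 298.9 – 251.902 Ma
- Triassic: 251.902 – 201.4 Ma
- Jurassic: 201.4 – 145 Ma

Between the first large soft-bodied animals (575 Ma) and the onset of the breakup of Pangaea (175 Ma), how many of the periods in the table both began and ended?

7

575 Ma sits inside the Ediacaran (635–538.8) and 175 Ma inside the Jurassic (201.4–145); neither of those is wholly between the two dates.
The listed periods lying completely between them are Cambrian, Ordovician, Silurian, Devonian, Carboniferous, Permian, Triassic — 7 in all.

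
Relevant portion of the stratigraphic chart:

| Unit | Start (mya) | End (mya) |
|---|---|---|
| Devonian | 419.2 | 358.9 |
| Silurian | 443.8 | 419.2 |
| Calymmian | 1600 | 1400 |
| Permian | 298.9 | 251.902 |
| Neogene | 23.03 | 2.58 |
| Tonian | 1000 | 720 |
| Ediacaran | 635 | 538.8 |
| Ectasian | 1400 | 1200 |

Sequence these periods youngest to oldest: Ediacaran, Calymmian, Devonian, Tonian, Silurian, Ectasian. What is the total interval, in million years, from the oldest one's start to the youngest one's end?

From the excerpt: Ediacaran 635–538.8; Calymmian 1600–1400; Devonian 419.2–358.9; Tonian 1000–720; Silurian 443.8–419.2; Ectasian 1400–1200 (Ma).
Larger Ma is earlier, so the oldest is Calymmian and the youngest is Devonian; youngest to oldest: Devonian, Silurian, Ediacaran, Tonian, Ectasian, Calymmian.
Oldest start 1600 minus youngest end 358.9 gives 1241.1 Myr overall.

Devonian → Silurian → Ediacaran → Tonian → Ectasian → Calymmian; total span 1241.1 Myr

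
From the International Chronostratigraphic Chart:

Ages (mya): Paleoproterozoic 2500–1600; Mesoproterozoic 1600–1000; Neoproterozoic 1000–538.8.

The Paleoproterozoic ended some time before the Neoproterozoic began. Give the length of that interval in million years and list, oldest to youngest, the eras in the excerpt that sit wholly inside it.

600 million years; Mesoproterozoic

End of Paleoproterozoic = 1600 Ma; start of Neoproterozoic = 1000 Ma.
Gap = 1600 − 1000 = 600 Myr.
Eras wholly inside 1600–1000 Ma: Mesoproterozoic (1600–1000).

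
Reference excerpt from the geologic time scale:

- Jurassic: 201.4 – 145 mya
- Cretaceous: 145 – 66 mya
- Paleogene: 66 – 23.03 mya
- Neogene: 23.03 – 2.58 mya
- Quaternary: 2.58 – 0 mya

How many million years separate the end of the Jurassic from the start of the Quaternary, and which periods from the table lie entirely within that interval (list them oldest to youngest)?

The Jurassic closes at 145 Ma and the Quaternary opens at 2.58 Ma, so the interval is 145 − 2.58 = 142.42 Myr.
A period fits inside if it starts at or after 145 Ma and ends at or before 2.58 Ma; oldest first that gives Cretaceous, Paleogene, Neogene.

142.42 million years; Cretaceous, Paleogene, Neogene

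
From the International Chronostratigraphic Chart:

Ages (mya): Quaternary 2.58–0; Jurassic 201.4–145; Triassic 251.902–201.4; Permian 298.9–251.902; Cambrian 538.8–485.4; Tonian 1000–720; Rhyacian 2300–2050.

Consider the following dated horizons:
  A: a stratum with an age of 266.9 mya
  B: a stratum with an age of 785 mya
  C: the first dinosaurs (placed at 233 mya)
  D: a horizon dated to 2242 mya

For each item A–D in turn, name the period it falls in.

A — Permian; B — Tonian; C — Triassic; D — Rhyacian

Match each age against the start–end ranges in the excerpt: A = 266.9 Ma → Permian (298.9–251.902); B = 785 Ma → Tonian (1000–720); C = 233 Ma → Triassic (251.902–201.4); D = 2242 Ma → Rhyacian (2300–2050).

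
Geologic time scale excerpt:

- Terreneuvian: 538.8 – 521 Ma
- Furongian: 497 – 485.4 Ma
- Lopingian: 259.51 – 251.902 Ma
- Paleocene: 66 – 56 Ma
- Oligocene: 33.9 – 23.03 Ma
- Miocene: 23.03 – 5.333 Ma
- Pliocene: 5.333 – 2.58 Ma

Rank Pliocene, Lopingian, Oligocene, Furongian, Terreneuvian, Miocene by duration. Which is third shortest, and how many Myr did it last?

Oligocene, 10.87 million years

Durations: Pliocene 2.753; Lopingian 7.608; Oligocene 10.87; Furongian 11.6; Terreneuvian 17.8; Miocene 17.697 Myr.
Sorted shortest-first: Pliocene (2.753), Lopingian (7.608), Oligocene (10.87), Furongian (11.6), Miocene (17.697), Terreneuvian (17.8).
The third shortest is Oligocene at 10.87 Myr.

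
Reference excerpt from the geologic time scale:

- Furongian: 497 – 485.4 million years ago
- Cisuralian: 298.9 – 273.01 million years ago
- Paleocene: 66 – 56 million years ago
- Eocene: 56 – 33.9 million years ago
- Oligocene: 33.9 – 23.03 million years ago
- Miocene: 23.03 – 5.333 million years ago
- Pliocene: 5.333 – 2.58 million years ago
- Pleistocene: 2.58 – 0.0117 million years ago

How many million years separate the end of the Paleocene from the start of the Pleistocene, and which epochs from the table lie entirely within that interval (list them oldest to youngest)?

The Paleocene closes at 56 Ma and the Pleistocene opens at 2.58 Ma, so the interval is 56 − 2.58 = 53.42 Myr.
An epoch fits inside if it starts at or after 56 Ma and ends at or before 2.58 Ma; oldest first that gives Eocene, Oligocene, Miocene, Pliocene.

53.42 million years; Eocene, Oligocene, Miocene, Pliocene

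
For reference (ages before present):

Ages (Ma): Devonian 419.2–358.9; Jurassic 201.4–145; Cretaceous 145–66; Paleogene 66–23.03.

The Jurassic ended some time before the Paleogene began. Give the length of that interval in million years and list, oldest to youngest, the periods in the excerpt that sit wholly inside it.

79 million years; Cretaceous

End of Jurassic = 145 Ma; start of Paleogene = 66 Ma.
Gap = 145 − 66 = 79 Myr.
Periods wholly inside 145–66 Ma: Cretaceous (145–66).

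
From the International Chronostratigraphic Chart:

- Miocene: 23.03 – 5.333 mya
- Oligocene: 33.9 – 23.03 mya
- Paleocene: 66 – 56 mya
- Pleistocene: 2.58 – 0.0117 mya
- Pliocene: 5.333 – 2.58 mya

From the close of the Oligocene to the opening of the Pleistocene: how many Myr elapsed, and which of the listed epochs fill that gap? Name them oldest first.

The Oligocene closes at 23.03 Ma and the Pleistocene opens at 2.58 Ma, so the interval is 23.03 − 2.58 = 20.45 Myr.
An epoch fits inside if it starts at or after 23.03 Ma and ends at or before 2.58 Ma; oldest first that gives Miocene, Pliocene.

20.45 million years; Miocene, Pliocene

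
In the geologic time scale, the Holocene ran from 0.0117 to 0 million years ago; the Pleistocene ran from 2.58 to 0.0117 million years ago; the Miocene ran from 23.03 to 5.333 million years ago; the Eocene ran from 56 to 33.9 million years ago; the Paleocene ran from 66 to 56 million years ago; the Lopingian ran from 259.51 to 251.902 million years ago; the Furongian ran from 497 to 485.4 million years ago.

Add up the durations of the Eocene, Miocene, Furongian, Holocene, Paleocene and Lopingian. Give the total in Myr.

Each duration: Eocene = 22.1; Miocene = 17.697; Furongian = 11.6; Holocene = 0.0117; Paleocene = 10; Lopingian = 7.608.
Sum: 22.1 + 17.697 + 11.6 + 0.0117 + 10 + 7.608 = 69.0167 Myr.

69.0167 million years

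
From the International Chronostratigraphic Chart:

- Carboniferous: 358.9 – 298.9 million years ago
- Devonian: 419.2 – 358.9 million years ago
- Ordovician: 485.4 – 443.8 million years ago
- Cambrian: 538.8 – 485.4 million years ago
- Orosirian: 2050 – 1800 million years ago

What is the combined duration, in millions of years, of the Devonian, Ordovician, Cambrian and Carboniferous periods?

Each duration: Devonian = 60.3; Ordovician = 41.6; Cambrian = 53.4; Carboniferous = 60.
Sum: 60.3 + 41.6 + 53.4 + 60 = 215.3 Myr.

215.3 million years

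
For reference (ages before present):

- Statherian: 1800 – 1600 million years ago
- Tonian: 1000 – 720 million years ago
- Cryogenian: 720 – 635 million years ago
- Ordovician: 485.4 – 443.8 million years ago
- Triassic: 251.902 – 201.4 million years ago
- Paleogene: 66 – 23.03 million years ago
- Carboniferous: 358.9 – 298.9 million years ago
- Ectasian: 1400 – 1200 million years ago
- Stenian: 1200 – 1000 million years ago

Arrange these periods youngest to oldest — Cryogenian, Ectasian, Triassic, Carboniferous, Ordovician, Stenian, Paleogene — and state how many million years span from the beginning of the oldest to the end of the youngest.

From the excerpt: Cryogenian 720–635; Ectasian 1400–1200; Triassic 251.902–201.4; Carboniferous 358.9–298.9; Ordovician 485.4–443.8; Stenian 1200–1000; Paleogene 66–23.03 (Ma).
Larger Ma is earlier, so the oldest is Ectasian and the youngest is Paleogene; youngest to oldest: Paleogene, Triassic, Carboniferous, Ordovician, Cryogenian, Stenian, Ectasian.
Oldest start 1400 minus youngest end 23.03 gives 1376.97 Myr overall.

Paleogene, Triassic, Carboniferous, Ordovician, Cryogenian, Stenian, Ectasian; total span 1376.97 Myr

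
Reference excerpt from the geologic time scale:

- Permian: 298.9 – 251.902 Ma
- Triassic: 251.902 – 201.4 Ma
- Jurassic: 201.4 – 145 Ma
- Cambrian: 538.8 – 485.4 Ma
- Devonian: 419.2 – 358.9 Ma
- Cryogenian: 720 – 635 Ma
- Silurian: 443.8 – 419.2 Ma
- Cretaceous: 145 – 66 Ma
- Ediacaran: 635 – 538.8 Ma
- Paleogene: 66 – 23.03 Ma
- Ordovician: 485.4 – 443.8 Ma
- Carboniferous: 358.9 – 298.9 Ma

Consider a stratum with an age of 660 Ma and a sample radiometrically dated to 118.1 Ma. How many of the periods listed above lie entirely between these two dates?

9

The older date is 660 Ma and the younger is 118.1 Ma.
Periods with start < 660 and end > 118.1 Ma: Ediacaran (635–538.8), Cambrian (538.8–485.4), Ordovician (485.4–443.8), Silurian (443.8–419.2), Devonian (419.2–358.9), Carboniferous (358.9–298.9), Permian (298.9–251.902), Triassic (251.902–201.4), Jurassic (201.4–145).
That is 9 complete periods.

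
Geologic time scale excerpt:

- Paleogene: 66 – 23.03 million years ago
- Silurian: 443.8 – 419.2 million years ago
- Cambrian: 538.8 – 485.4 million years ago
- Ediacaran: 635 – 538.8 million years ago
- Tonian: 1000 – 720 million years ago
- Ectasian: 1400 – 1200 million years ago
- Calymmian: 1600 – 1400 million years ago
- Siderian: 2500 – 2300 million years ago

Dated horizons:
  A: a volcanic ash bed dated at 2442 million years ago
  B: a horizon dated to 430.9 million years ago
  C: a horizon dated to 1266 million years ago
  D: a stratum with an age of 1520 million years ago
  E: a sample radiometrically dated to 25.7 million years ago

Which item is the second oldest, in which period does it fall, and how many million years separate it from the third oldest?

Larger Ma means older, so oldest first: A 2442 > D 1520 > C 1266 > B 430.9 > E 25.7.
Counting 2 along gives D (1520 Ma); the excerpt puts that inside the Calymmian, 1600–1400 Ma.
Next in line is C (1266 Ma), and 1520 − 1266 = 254 Myr.

D, in the Calymmian; 254 million years to C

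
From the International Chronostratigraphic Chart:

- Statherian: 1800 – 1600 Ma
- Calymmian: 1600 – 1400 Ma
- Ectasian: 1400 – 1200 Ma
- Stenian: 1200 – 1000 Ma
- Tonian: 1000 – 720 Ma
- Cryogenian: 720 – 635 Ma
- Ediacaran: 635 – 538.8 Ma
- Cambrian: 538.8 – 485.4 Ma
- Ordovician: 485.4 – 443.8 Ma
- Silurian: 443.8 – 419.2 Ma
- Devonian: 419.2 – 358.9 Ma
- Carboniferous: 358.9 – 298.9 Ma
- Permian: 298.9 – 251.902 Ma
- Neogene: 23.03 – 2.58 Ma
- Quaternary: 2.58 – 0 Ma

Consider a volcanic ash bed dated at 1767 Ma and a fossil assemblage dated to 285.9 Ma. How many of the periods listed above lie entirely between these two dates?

1767 Ma sits inside the Statherian (1800–1600) and 285.9 Ma inside the Permian (298.9–251.902); neither of those is wholly between the two dates.
The listed periods lying completely between them are Calymmian, Ectasian, Stenian, Tonian, Cryogenian, Ediacaran, Cambrian, Ordovician, Silurian, Devonian, Carboniferous — 11 in all.

11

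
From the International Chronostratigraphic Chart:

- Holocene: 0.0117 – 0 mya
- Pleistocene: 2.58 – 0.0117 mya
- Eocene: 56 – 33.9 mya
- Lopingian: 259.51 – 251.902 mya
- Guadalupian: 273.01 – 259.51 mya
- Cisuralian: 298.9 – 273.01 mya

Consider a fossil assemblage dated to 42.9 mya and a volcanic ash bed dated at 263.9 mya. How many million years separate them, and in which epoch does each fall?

Elapsed time: 263.9 − 42.9 = 221 Myr.
42.9 Ma lies within 56–33.9 Ma: Eocene.
263.9 Ma lies within 273.01–259.51 Ma: Guadalupian.

221 million years apart; the first in the Eocene, the second in the Guadalupian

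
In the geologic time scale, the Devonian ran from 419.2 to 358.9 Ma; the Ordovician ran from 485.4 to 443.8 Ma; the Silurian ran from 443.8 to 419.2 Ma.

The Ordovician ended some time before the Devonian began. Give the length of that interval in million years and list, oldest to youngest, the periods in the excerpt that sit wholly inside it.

24.6 million years; Silurian

The Ordovician closes at 443.8 Ma and the Devonian opens at 419.2 Ma, so the interval is 443.8 − 419.2 = 24.6 Myr.
A period fits inside if it starts at or after 443.8 Ma and ends at or before 419.2 Ma; oldest first that gives Silurian.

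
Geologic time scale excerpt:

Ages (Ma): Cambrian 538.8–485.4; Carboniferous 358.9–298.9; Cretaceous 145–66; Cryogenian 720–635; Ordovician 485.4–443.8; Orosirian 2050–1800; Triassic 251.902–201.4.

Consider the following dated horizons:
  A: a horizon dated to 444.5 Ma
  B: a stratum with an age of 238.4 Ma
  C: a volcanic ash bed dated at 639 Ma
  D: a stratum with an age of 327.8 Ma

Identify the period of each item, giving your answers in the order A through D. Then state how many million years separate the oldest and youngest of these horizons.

A: 444.5 Ma lies in 485.4–443.8 Ma, so Ordovician.
B: 238.4 Ma lies in 251.902–201.4 Ma, so Triassic.
C: 639 Ma lies in 720–635 Ma, so Cryogenian.
D: 327.8 Ma lies in 358.9–298.9 Ma, so Carboniferous.
Oldest = 639 Ma, youngest = 238.4 Ma → span 400.6 Myr.

A — Ordovician; B — Triassic; C — Cryogenian; D — Carboniferous; span 400.6 million years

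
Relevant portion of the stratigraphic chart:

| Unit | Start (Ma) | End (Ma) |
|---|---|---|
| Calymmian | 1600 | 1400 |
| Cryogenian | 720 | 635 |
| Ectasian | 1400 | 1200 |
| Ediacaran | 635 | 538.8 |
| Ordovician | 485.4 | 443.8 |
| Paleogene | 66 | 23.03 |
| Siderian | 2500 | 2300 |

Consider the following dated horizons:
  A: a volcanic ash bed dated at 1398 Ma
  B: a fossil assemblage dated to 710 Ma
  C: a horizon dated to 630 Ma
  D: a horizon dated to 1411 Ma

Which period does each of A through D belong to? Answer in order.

A — Ectasian; B — Cryogenian; C — Ediacaran; D — Calymmian

Match each age against the start–end ranges in the excerpt: A = 1398 Ma → Ectasian (1400–1200); B = 710 Ma → Cryogenian (720–635); C = 630 Ma → Ediacaran (635–538.8); D = 1411 Ma → Calymmian (1600–1400).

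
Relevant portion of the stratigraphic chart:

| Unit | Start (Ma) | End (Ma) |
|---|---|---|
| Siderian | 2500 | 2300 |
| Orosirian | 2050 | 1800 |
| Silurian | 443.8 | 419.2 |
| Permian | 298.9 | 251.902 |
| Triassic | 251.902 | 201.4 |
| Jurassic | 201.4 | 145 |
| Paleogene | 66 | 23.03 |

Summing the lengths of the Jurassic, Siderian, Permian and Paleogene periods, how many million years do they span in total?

Each duration: Jurassic = 56.4; Siderian = 200; Permian = 46.998; Paleogene = 42.97.
Sum: 56.4 + 200 + 46.998 + 42.97 = 346.368 Myr.

346.368 million years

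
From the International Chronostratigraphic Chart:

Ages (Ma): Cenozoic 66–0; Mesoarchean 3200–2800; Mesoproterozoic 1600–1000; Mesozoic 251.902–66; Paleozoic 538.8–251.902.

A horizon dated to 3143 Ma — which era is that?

Mesoarchean

3143 Ma lies between 3200 and 2800 Ma, so it falls in the Mesoarchean.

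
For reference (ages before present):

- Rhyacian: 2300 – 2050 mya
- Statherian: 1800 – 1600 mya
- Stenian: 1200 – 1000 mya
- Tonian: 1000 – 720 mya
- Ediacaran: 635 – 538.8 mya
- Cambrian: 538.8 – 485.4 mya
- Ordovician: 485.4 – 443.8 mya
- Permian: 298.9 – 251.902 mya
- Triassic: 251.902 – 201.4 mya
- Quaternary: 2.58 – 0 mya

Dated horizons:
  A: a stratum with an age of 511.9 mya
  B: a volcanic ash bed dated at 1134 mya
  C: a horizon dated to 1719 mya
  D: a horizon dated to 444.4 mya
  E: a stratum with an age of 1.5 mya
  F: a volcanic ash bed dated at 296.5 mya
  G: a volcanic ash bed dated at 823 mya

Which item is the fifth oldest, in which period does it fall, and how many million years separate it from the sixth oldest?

Larger Ma means older, so oldest first: C 1719 > B 1134 > G 823 > A 511.9 > D 444.4 > F 296.5 > E 1.5.
Counting 5 along gives D (444.4 Ma); the excerpt puts that inside the Ordovician, 485.4–443.8 Ma.
Next in line is F (296.5 Ma), and 444.4 − 296.5 = 147.9 Myr.

D, in the Ordovician; 147.9 million years to F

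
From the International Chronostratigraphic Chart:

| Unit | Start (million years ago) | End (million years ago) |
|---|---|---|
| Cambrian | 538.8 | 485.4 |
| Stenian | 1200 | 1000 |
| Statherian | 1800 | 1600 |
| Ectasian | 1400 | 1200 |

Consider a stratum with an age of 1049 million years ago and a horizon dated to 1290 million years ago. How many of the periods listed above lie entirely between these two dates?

0

The older date is 1290 Ma and the younger is 1049 Ma.
No period both begins after 1290 Ma and ends before 1049 Ma, so the count is 0.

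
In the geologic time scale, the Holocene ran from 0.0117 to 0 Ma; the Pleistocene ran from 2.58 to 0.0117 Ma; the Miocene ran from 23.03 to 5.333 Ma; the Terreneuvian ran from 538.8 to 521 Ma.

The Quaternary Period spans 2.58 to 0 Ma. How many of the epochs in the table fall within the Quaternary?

2

Epochs inside 2.58–0 Ma: Pleistocene, Holocene — 2 in total.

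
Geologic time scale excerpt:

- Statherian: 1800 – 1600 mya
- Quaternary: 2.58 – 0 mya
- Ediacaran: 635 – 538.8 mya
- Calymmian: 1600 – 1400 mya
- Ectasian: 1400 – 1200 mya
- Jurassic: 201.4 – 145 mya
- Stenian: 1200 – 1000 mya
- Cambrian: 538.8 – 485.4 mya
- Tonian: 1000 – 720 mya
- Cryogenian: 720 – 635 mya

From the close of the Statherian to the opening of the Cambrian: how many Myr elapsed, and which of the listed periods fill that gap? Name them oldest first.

1061.2 million years; Calymmian, Ectasian, Stenian, Tonian, Cryogenian, Ediacaran

End of Statherian = 1600 Ma; start of Cambrian = 538.8 Ma.
Gap = 1600 − 538.8 = 1061.2 Myr.
Periods wholly inside 1600–538.8 Ma: Calymmian (1600–1400), Ectasian (1400–1200), Stenian (1200–1000), Tonian (1000–720), Cryogenian (720–635), Ediacaran (635–538.8).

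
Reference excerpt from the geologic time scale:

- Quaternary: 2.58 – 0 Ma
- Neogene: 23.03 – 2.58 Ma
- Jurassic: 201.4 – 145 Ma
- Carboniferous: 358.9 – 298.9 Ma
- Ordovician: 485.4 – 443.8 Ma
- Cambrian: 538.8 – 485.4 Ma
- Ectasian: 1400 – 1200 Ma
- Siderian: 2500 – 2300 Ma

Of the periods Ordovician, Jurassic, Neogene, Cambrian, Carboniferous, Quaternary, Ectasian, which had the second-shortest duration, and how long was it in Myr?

Neogene, 20.45 million years

Durations: Ordovician 41.6; Jurassic 56.4; Neogene 20.45; Cambrian 53.4; Carboniferous 60; Quaternary 2.58; Ectasian 200 Myr.
Sorted shortest-first: Quaternary (2.58), Neogene (20.45), Ordovician (41.6), Cambrian (53.4), Jurassic (56.4), Carboniferous (60), Ectasian (200).
The second shortest is Neogene at 20.45 Myr.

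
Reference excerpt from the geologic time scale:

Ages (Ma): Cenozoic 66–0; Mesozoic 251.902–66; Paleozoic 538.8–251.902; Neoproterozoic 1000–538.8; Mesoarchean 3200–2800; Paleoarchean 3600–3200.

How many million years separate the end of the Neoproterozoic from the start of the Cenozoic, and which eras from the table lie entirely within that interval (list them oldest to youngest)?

472.8 million years; Paleozoic, Mesozoic

End of Neoproterozoic = 538.8 Ma; start of Cenozoic = 66 Ma.
Gap = 538.8 − 66 = 472.8 Myr.
Eras wholly inside 538.8–66 Ma: Paleozoic (538.8–251.902), Mesozoic (251.902–66).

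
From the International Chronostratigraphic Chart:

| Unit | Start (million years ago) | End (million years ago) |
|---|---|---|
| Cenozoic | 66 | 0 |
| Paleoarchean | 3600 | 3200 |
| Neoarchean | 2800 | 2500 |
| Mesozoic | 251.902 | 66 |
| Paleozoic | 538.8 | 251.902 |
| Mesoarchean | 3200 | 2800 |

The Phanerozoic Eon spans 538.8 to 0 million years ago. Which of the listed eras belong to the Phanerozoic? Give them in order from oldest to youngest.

Eras with both bounds inside 538.8–0 Ma: Paleozoic (538.8–251.902), Mesozoic (251.902–66), Cenozoic (66–0).

Paleozoic, Mesozoic, Cenozoic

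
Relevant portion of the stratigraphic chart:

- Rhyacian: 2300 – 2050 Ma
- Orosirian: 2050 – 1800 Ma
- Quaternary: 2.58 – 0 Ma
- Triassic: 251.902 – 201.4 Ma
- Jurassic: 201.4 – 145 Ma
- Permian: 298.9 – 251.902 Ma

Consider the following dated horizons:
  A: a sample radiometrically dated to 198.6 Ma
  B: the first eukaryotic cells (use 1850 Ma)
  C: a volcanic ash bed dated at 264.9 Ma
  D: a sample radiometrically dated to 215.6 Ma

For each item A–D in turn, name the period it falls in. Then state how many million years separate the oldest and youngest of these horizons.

Match each age against the start–end ranges in the excerpt: A = 198.6 Ma → Jurassic (201.4–145); B = 1850 Ma → Orosirian (2050–1800); C = 264.9 Ma → Permian (298.9–251.902); D = 215.6 Ma → Triassic (251.902–201.4).
The largest age is 1850 Ma and the smallest is 198.6 Ma; their difference is 1651.4 Myr.

A — Jurassic; B — Orosirian; C — Permian; D — Triassic; span 1651.4 million years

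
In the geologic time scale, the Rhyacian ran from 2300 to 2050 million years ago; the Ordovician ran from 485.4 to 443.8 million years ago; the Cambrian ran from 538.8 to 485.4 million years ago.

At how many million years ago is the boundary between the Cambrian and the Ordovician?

485.4 million years ago

The Cambrian ends and the Ordovician begins at 485.4 million years ago.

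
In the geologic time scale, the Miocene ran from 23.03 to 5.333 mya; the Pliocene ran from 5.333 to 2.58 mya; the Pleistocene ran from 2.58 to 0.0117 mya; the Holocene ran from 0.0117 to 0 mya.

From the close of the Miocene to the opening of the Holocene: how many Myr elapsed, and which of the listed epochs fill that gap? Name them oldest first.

5.3213 million years; Pliocene, Pleistocene

End of Miocene = 5.333 Ma; start of Holocene = 0.0117 Ma.
Gap = 5.333 − 0.0117 = 5.3213 Myr.
Epochs wholly inside 5.333–0.0117 Ma: Pliocene (5.333–2.58), Pleistocene (2.58–0.0117).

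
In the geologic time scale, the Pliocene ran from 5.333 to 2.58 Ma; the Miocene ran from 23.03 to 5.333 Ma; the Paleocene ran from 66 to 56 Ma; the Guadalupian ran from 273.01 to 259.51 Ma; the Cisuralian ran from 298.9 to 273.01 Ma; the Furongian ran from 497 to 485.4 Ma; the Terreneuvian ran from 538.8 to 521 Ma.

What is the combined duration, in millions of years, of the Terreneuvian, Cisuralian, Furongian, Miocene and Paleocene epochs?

Duration is start − end for each: (538.8 − 521) + (298.9 − 273.01) + (497 − 485.4) + (23.03 − 5.333) + (66 − 56).
That is 17.8 + 25.89 + 11.6 + 17.697 + 10, which totals 82.987 million years.

82.987 million years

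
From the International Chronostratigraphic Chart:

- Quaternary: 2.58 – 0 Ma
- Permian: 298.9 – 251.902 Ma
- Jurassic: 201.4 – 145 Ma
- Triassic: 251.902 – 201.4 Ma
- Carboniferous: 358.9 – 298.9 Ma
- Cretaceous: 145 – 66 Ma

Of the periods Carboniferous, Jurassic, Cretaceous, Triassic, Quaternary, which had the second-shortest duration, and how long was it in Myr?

Triassic, 50.502 million years

Start − end for each: Carboniferous 358.9 − 298.9 = 60; Jurassic 201.4 − 145 = 56.4; Cretaceous 145 − 66 = 79; Triassic 251.902 − 201.4 = 50.502; Quaternary 2.58 − 0 = 2.58.
Ranking these from shortest: Quaternary < Triassic < Jurassic < Carboniferous < Cretaceous.
Position 2 in that ranking is Triassic, which lasted 50.502 Myr.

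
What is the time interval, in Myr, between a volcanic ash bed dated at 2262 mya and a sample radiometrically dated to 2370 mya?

2370 − 2262 = 108 million years.

108 million years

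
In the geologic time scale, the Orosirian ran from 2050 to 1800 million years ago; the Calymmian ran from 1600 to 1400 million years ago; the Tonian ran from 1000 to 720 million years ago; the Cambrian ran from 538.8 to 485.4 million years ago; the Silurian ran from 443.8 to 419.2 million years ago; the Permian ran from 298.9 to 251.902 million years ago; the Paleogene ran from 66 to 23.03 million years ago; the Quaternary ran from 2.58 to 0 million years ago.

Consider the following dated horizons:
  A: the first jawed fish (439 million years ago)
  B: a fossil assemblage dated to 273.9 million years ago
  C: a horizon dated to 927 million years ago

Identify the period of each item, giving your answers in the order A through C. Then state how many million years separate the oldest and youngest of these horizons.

A: 439 Ma lies in 443.8–419.2 Ma, so Silurian.
B: 273.9 Ma lies in 298.9–251.902 Ma, so Permian.
C: 927 Ma lies in 1000–720 Ma, so Tonian.
Oldest = 927 Ma, youngest = 273.9 Ma → span 653.1 Myr.

A — Silurian; B — Permian; C — Tonian; span 653.1 million years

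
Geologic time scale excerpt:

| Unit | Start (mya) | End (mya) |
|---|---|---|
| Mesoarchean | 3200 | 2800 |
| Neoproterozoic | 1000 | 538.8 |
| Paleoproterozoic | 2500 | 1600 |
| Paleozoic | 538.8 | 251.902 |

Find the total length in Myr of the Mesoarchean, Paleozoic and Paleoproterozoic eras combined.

Each duration: Mesoarchean = 400; Paleozoic = 286.898; Paleoproterozoic = 900.
Sum: 400 + 286.898 + 900 = 1586.898 Myr.

1586.898 million years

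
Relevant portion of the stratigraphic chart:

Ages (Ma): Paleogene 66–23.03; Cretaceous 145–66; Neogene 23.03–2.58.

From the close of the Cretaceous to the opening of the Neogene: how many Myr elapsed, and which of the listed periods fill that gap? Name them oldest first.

42.97 million years; Paleogene

End of Cretaceous = 66 Ma; start of Neogene = 23.03 Ma.
Gap = 66 − 23.03 = 42.97 Myr.
Periods wholly inside 66–23.03 Ma: Paleogene (66–23.03).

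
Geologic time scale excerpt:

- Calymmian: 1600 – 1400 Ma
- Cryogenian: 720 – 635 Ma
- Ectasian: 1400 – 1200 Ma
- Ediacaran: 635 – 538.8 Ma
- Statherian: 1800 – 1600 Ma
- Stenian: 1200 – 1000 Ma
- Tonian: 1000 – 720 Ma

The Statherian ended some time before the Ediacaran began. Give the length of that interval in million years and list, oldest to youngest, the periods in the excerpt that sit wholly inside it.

965 million years; Calymmian, Ectasian, Stenian, Tonian, Cryogenian

End of Statherian = 1600 Ma; start of Ediacaran = 635 Ma.
Gap = 1600 − 635 = 965 Myr.
Periods wholly inside 1600–635 Ma: Calymmian (1600–1400), Ectasian (1400–1200), Stenian (1200–1000), Tonian (1000–720), Cryogenian (720–635).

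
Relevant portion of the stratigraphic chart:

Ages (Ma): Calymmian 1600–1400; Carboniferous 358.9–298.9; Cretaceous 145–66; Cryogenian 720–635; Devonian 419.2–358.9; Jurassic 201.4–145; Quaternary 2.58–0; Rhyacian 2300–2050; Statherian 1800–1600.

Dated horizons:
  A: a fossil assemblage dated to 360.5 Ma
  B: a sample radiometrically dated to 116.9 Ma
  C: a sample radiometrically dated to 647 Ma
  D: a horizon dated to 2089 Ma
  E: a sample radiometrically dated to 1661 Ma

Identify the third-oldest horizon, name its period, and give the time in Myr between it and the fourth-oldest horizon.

Sorted oldest-first by Ma: D (2089), E (1661), C (647), A (360.5), B (116.9).
The third oldest is C at 647 Ma, which lies in 720–635 Ma: the Cryogenian.
The fourth oldest is A at 360.5 Ma; separation = |647 − 360.5| = 286.5 Myr.

C, in the Cryogenian; 286.5 million years to A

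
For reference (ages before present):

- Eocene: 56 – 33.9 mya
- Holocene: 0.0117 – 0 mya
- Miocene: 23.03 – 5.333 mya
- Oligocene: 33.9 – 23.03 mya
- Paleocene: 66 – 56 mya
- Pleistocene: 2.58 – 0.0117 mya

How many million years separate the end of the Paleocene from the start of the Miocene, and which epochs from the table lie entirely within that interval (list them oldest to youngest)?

32.97 million years; Eocene, Oligocene

The Paleocene closes at 56 Ma and the Miocene opens at 23.03 Ma, so the interval is 56 − 23.03 = 32.97 Myr.
An epoch fits inside if it starts at or after 56 Ma and ends at or before 23.03 Ma; oldest first that gives Eocene, Oligocene.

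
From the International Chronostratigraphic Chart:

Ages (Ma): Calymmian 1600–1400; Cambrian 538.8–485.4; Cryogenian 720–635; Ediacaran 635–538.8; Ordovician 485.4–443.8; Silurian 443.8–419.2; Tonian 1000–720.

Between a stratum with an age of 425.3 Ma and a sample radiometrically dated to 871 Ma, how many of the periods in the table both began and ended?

The older date is 871 Ma and the younger is 425.3 Ma.
Periods with start < 871 and end > 425.3 Ma: Cryogenian (720–635), Ediacaran (635–538.8), Cambrian (538.8–485.4), Ordovician (485.4–443.8).
That is 4 complete periods.

4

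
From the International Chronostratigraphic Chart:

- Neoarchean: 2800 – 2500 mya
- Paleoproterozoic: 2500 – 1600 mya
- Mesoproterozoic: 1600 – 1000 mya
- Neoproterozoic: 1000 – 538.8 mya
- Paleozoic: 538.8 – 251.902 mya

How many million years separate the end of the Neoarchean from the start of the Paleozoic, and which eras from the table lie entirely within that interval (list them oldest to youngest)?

1961.2 million years; Paleoproterozoic, Mesoproterozoic, Neoproterozoic

End of Neoarchean = 2500 Ma; start of Paleozoic = 538.8 Ma.
Gap = 2500 − 538.8 = 1961.2 Myr.
Eras wholly inside 2500–538.8 Ma: Paleoproterozoic (2500–1600), Mesoproterozoic (1600–1000), Neoproterozoic (1000–538.8).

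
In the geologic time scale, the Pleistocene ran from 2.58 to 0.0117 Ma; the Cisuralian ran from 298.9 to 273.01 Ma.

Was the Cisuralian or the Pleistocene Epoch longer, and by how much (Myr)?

Cisuralian: 298.9 − 273.01 = 25.89 Myr.
Pleistocene: 2.58 − 0.0117 = 2.5683 Myr.
Difference: 25.89 − 2.5683 = 23.3217 Myr, so the Cisuralian was longer.

Cisuralian, by 23.3217 million years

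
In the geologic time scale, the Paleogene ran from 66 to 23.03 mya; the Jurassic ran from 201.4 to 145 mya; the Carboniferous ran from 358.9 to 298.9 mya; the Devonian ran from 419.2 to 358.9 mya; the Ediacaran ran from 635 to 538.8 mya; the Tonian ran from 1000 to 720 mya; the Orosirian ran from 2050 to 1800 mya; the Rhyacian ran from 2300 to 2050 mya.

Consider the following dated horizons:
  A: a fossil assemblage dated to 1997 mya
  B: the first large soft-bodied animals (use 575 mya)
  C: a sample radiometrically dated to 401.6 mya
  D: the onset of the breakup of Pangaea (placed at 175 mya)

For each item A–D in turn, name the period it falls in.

A — Orosirian; B — Ediacaran; C — Devonian; D — Jurassic

A: 1997 Ma lies in 2050–1800 Ma, so Orosirian.
B: 575 Ma lies in 635–538.8 Ma, so Ediacaran.
C: 401.6 Ma lies in 419.2–358.9 Ma, so Devonian.
D: 175 Ma lies in 201.4–145 Ma, so Jurassic.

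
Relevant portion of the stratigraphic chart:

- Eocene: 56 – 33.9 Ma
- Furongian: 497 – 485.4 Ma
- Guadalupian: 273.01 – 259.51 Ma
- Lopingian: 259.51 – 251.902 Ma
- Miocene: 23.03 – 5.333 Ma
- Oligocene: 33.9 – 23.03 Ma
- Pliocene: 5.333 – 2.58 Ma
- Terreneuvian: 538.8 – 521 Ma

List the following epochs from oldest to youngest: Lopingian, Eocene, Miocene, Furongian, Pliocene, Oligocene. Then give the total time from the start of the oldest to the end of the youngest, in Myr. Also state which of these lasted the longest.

Furongian, Lopingian, Eocene, Oligocene, Miocene, Pliocene; total span 494.42 Myr; longest is Eocene

From the excerpt: Lopingian 259.51–251.902; Eocene 56–33.9; Miocene 23.03–5.333; Furongian 497–485.4; Pliocene 5.333–2.58; Oligocene 33.9–23.03 (Ma).
Larger Ma is earlier, so the oldest is Furongian and the youngest is Pliocene; oldest to youngest: Furongian, Lopingian, Eocene, Oligocene, Miocene, Pliocene.
Oldest start 497 minus youngest end 2.58 gives 494.42 Myr overall.
Individual lengths (start − end): Miocene 17.697; Furongian 11.6; Oligocene 10.87; Pliocene 2.753; Lopingian 7.608; Eocene 22.1. The largest is Eocene at 22.1 Myr.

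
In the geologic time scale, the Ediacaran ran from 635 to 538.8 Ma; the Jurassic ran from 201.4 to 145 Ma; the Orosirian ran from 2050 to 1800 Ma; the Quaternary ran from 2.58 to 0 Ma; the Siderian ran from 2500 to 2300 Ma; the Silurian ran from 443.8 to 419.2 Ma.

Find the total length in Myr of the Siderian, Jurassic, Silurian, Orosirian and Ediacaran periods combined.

627.2 million years

Each duration: Siderian = 200; Jurassic = 56.4; Silurian = 24.6; Orosirian = 250; Ediacaran = 96.2.
Sum: 200 + 56.4 + 24.6 + 250 + 96.2 = 627.2 Myr.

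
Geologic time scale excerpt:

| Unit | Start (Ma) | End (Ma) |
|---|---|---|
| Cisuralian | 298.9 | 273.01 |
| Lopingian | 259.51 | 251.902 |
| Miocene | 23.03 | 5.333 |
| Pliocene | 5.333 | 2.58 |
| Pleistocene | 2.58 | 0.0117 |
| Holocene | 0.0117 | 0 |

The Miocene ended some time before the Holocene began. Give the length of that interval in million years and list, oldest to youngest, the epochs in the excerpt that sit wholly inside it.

The Miocene closes at 5.333 Ma and the Holocene opens at 0.0117 Ma, so the interval is 5.333 − 0.0117 = 5.3213 Myr.
An epoch fits inside if it starts at or after 5.333 Ma and ends at or before 0.0117 Ma; oldest first that gives Pliocene, Pleistocene.

5.3213 million years; Pliocene, Pleistocene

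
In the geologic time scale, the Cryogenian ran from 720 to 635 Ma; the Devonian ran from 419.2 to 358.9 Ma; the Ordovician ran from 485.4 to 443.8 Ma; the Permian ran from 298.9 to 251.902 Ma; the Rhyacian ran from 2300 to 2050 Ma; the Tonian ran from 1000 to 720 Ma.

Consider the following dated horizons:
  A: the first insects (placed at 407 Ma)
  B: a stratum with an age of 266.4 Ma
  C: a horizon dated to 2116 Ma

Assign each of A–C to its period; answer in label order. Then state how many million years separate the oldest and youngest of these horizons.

A — Devonian; B — Permian; C — Rhyacian; span 1849.6 million years

Match each age against the start–end ranges in the excerpt: A = 407 Ma → Devonian (419.2–358.9); B = 266.4 Ma → Permian (298.9–251.902); C = 2116 Ma → Rhyacian (2300–2050).
The largest age is 2116 Ma and the smallest is 266.4 Ma; their difference is 1849.6 Myr.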